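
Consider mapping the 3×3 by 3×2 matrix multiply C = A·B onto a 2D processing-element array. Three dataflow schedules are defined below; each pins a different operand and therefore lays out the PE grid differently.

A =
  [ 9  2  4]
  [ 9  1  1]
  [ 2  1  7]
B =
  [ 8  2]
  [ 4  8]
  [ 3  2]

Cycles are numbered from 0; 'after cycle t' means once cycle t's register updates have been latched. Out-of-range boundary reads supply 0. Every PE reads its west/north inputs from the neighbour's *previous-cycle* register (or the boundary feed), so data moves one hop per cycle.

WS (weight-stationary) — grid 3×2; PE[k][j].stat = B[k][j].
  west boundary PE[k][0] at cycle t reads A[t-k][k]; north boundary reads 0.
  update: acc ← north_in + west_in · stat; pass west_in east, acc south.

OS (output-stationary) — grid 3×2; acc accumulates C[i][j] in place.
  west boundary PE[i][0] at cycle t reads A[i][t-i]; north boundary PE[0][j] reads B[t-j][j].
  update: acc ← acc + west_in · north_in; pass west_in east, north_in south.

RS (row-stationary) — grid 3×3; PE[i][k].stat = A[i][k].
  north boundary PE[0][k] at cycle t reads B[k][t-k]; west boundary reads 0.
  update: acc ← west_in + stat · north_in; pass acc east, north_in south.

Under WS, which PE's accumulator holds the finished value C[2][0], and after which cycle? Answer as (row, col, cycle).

WS — PE[2][0] is where C[2][0] collects:
  0: (2,0).acc=0  regs=<0,0>
  1: (2,0).acc=0  regs=<0,0>
  2: (2,0).acc=92  regs=<4,92>
  3: (2,0).acc=79  regs=<1,79>
  4: (2,0).acc=41  regs=<7,41>

(row, col, cycle) = (2, 0, 4)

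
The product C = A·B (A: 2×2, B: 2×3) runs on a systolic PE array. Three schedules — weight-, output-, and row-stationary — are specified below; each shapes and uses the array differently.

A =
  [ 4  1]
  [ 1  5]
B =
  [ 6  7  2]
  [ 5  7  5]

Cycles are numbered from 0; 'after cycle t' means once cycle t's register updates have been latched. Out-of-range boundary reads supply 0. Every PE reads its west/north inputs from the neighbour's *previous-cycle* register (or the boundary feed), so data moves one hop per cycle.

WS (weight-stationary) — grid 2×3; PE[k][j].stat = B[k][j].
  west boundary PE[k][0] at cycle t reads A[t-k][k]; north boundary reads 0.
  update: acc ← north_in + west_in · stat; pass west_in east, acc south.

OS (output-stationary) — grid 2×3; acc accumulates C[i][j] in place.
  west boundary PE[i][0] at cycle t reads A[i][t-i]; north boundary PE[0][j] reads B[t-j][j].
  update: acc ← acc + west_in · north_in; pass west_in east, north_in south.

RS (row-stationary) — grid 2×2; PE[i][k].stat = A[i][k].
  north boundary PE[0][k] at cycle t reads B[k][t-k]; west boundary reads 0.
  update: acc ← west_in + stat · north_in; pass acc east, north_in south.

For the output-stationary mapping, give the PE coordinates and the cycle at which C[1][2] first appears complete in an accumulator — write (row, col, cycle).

(row, col, cycle) = (1, 2, 4)

Under OS, C[1][2] lands at PE[1][2]:
  @0  [1,2]  acc 0  |  →0  ↓0
  @1  [1,2]  acc 0  |  →0  ↓0
  @2  [1,2]  acc 0  |  →0  ↓0
  @3  [1,2]  acc 2  |  →1  ↓2
  @4  [1,2]  acc 27  |  →5  ↓5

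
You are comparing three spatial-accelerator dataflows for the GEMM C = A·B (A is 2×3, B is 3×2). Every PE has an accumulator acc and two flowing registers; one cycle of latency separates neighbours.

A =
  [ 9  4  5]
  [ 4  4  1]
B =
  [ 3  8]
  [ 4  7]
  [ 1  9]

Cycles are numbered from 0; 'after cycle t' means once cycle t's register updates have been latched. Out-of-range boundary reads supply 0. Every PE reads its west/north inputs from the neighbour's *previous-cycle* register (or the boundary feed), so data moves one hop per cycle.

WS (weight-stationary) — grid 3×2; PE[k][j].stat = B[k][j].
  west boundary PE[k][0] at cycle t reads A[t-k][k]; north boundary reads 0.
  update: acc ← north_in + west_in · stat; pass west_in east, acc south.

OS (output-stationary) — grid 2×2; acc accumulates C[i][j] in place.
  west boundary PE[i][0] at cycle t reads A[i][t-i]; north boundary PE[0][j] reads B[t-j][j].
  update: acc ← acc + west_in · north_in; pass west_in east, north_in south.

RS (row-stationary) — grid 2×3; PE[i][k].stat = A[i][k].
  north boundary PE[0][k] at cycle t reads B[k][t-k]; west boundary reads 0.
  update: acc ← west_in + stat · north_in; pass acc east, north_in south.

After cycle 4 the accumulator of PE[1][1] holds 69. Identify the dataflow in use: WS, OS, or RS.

Under WS (3×2), PE[1][1]:
  [0] (1,1) acc=0 (h:0 v:0)
  [1] (1,1) acc=0 (h:0 v:0)
  [2] (1,1) acc=100 (h:4 v:100)
  [3] (1,1) acc=60 (h:4 v:60)
  [4] (1,1) acc=0 (h:0 v:0)
Under OS (2×2), PE[1][1]:
  [0] (1,1) acc=0 (h:0 v:0)
  [1] (1,1) acc=0 (h:0 v:0)
  [2] (1,1) acc=32 (h:4 v:8)
  [3] (1,1) acc=60 (h:4 v:7)
  [4] (1,1) acc=69 (h:1 v:9)
Under RS (2×3), PE[1][1]:
  [0] (1,1) acc=0 (h:0 v:0)
  [1] (1,1) acc=0 (h:0 v:0)
  [2] (1,1) acc=28 (h:28 v:4)
  [3] (1,1) acc=60 (h:60 v:7)
  [4] (1,1) acc=0 (h:0 v:0)

dataflow = OS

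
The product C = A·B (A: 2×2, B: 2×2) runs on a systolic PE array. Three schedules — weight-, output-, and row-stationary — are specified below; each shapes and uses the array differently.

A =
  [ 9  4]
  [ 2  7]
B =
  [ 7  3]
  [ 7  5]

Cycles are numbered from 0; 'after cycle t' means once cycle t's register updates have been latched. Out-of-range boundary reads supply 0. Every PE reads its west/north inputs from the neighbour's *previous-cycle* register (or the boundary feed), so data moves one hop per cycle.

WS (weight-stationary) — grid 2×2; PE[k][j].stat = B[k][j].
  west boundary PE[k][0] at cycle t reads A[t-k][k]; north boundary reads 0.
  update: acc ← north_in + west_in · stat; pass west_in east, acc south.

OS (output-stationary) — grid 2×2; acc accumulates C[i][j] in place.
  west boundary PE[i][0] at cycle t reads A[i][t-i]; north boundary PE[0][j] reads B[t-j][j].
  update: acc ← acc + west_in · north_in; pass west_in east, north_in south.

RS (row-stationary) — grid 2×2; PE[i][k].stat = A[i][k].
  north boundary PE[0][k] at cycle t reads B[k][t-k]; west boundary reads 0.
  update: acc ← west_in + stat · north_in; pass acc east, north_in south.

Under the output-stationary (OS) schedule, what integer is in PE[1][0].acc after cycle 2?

PE[1][0].acc = 63

OS on a 2×2 grid — tracing PE[1][0] and its feeders:
  t=0 PE[0][0]: acc=63 h=9 v=7
  t=0 PE[1][0]: acc=0 h=0 v=0
  t=1 PE[0][0]: acc=91 h=4 v=7
  t=1 PE[1][0]: acc=14 h=2 v=7
  t=2 PE[0][0]: acc=91 h=0 v=0
  t=2 PE[1][0]: acc=63 h=7 v=7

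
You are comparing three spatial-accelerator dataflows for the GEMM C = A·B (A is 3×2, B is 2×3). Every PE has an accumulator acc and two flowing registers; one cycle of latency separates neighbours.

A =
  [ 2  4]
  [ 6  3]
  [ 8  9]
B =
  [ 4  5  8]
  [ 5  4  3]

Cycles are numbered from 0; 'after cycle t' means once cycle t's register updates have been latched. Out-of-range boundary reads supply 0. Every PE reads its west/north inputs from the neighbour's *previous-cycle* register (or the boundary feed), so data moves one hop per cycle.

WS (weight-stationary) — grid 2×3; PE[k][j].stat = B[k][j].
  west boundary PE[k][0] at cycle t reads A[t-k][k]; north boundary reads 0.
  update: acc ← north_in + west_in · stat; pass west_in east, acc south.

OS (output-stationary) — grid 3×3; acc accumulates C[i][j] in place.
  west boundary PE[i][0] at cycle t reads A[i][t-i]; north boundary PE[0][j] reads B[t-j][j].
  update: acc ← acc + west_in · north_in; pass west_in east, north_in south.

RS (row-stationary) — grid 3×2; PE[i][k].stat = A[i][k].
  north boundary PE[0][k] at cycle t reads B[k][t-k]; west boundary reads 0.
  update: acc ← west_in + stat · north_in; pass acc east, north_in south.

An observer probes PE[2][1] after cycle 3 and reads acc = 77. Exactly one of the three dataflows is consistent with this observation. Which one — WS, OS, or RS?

dataflow = RS

WS (2×3): PE[2][1] does not exist.
— OS: 3×3; PE[2][1] trace:
  step 0 · PE2,1: acc=0; fwd→0 fwd↓0
  step 1 · PE2,1: acc=0; fwd→0 fwd↓0
  step 2 · PE2,1: acc=0; fwd→0 fwd↓0
  step 3 · PE2,1: acc=40; fwd→8 fwd↓5
— RS: 3×2; PE[2][1] trace:
  step 0 · PE2,1: acc=0; fwd→0 fwd↓0
  step 1 · PE2,1: acc=0; fwd→0 fwd↓0
  step 2 · PE2,1: acc=0; fwd→0 fwd↓0
  step 3 · PE2,1: acc=77; fwd→77 fwd↓5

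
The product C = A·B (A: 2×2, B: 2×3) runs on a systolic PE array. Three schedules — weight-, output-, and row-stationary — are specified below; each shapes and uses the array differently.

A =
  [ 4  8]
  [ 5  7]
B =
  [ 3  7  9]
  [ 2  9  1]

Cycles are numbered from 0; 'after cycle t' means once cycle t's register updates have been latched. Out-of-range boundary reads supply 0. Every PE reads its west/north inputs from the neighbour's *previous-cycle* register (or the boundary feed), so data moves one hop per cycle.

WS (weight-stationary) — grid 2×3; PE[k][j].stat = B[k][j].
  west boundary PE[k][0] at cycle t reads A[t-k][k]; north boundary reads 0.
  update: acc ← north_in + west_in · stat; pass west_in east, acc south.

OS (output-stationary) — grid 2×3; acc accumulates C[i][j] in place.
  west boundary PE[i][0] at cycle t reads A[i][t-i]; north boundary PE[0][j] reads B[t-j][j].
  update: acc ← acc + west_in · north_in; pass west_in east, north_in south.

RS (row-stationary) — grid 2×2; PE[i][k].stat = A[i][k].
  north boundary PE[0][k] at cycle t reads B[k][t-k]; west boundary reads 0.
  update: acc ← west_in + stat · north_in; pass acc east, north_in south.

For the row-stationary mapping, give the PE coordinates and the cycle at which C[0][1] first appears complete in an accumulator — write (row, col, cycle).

Under RS, C[0][1] lands at PE[0][1]:
  t=0 PE[0][1]: acc=0 h=0 v=0
  t=1 PE[0][1]: acc=28 h=28 v=2
  t=2 PE[0][1]: acc=100 h=100 v=9

(row, col, cycle) = (0, 1, 2)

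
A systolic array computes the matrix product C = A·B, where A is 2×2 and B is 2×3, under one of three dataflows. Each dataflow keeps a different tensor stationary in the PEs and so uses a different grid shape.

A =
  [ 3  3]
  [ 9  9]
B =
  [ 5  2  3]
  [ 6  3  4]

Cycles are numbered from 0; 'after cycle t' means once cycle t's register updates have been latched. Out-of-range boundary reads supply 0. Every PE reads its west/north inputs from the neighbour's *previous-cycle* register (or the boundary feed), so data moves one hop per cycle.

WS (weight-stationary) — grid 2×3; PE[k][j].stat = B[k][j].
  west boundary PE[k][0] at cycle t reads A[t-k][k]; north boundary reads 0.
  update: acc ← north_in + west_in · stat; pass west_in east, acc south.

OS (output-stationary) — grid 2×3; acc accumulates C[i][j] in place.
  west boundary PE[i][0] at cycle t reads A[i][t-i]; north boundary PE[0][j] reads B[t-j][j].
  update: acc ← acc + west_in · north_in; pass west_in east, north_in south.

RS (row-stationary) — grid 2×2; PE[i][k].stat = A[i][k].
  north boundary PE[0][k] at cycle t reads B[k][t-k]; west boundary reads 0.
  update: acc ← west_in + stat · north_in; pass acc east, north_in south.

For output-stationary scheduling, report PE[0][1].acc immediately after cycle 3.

PE[0][1].acc = 15

OS on a 2×3 grid — tracing PE[0][1] and its feeders:
  c0 r0c0: 15 / 3 / 5
  c0 r0c1: 0 / 0 / 0
  c1 r0c0: 33 / 3 / 6
  c1 r0c1: 6 / 3 / 2
  c2 r0c0: 33 / 0 / 0
  c2 r0c1: 15 / 3 / 3
  c3 r0c0: 33 / 0 / 0
  c3 r0c1: 15 / 0 / 0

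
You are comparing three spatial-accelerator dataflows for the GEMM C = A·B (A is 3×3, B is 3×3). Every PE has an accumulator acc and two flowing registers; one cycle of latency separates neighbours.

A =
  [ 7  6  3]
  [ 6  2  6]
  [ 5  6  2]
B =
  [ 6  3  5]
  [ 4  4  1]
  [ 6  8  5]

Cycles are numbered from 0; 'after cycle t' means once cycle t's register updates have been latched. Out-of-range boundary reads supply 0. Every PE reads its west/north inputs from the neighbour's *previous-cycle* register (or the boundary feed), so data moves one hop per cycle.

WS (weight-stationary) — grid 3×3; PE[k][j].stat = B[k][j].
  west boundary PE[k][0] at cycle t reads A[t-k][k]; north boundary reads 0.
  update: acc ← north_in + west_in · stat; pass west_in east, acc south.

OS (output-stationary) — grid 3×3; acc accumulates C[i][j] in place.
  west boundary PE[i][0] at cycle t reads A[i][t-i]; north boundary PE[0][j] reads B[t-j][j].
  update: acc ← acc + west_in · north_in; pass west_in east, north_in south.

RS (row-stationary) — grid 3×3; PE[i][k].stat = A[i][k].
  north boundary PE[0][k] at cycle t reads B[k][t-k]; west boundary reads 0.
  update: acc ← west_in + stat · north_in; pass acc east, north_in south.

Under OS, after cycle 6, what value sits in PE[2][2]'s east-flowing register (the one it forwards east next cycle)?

OS 3×3: PE[2][2] cycle-by-cycle (with neighbour feeds):
  step 0 · PE1,2: acc=0; fwd→0 fwd↓0
  step 0 · PE2,1: acc=0; fwd→0 fwd↓0
  step 0 · PE2,2: acc=0; fwd→0 fwd↓0
  step 1 · PE1,2: acc=0; fwd→0 fwd↓0
  step 1 · PE2,1: acc=0; fwd→0 fwd↓0
  step 1 · PE2,2: acc=0; fwd→0 fwd↓0
  step 2 · PE1,2: acc=0; fwd→0 fwd↓0
  step 2 · PE2,1: acc=0; fwd→0 fwd↓0
  step 2 · PE2,2: acc=0; fwd→0 fwd↓0
  step 3 · PE1,2: acc=30; fwd→6 fwd↓5
  step 3 · PE2,1: acc=15; fwd→5 fwd↓3
  step 3 · PE2,2: acc=0; fwd→0 fwd↓0
  step 4 · PE1,2: acc=32; fwd→2 fwd↓1
  step 4 · PE2,1: acc=39; fwd→6 fwd↓4
  step 4 · PE2,2: acc=25; fwd→5 fwd↓5
  step 5 · PE1,2: acc=62; fwd→6 fwd↓5
  step 5 · PE2,1: acc=55; fwd→2 fwd↓8
  step 5 · PE2,2: acc=31; fwd→6 fwd↓1
  step 6 · PE1,2: acc=62; fwd→0 fwd↓0
  step 6 · PE2,1: acc=55; fwd→0 fwd↓0
  step 6 · PE2,2: acc=41; fwd→2 fwd↓5

register = 2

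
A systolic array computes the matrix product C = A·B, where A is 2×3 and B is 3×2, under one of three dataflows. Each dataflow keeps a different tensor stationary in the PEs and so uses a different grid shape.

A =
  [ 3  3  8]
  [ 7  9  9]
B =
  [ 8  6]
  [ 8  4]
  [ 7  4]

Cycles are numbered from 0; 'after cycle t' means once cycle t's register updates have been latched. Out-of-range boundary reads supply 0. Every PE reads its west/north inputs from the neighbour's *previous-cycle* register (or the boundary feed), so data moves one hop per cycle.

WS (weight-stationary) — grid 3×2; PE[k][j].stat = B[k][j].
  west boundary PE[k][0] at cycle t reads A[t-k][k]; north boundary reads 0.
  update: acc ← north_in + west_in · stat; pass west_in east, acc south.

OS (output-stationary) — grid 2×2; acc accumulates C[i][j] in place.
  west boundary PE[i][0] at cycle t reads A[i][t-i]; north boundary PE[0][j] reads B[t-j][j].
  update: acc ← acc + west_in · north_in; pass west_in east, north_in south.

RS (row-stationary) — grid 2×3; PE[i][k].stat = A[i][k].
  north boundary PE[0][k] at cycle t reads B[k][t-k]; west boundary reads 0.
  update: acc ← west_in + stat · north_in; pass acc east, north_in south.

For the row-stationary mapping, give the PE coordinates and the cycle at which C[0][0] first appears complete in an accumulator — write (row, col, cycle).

(row, col, cycle) = (0, 2, 2)

RS: C[0][0] accumulates in PE[0][2]:
  @0  [0,2]  acc 0  |  →0  ↓0
  @1  [0,2]  acc 0  |  →0  ↓0
  @2  [0,2]  acc 104  |  →104  ↓7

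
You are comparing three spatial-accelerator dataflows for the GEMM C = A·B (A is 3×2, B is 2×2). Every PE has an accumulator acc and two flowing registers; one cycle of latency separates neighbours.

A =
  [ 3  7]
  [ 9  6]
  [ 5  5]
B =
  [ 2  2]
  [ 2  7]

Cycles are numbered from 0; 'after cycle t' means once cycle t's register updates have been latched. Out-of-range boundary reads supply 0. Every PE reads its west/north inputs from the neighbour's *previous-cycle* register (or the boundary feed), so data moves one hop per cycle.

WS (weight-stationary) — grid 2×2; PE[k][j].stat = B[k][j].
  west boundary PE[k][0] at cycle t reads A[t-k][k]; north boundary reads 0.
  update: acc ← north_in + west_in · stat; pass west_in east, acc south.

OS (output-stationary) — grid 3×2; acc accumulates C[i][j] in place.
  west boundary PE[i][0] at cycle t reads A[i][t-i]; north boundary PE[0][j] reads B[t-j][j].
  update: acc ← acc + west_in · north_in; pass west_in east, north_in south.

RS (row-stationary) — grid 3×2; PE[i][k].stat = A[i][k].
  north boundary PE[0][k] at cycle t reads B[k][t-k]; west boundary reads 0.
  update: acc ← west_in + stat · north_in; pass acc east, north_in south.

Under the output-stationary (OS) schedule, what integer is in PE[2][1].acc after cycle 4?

OS (3×2). Following PE[2][1] plus its west/north inputs:
  [0] (1,1) acc=0 (h:0 v:0)
  [0] (2,0) acc=0 (h:0 v:0)
  [0] (2,1) acc=0 (h:0 v:0)
  [1] (1,1) acc=0 (h:0 v:0)
  [1] (2,0) acc=0 (h:0 v:0)
  [1] (2,1) acc=0 (h:0 v:0)
  [2] (1,1) acc=18 (h:9 v:2)
  [2] (2,0) acc=10 (h:5 v:2)
  [2] (2,1) acc=0 (h:0 v:0)
  [3] (1,1) acc=60 (h:6 v:7)
  [3] (2,0) acc=20 (h:5 v:2)
  [3] (2,1) acc=10 (h:5 v:2)
  [4] (1,1) acc=60 (h:0 v:0)
  [4] (2,0) acc=20 (h:0 v:0)
  [4] (2,1) acc=45 (h:5 v:7)

PE[2][1].acc = 45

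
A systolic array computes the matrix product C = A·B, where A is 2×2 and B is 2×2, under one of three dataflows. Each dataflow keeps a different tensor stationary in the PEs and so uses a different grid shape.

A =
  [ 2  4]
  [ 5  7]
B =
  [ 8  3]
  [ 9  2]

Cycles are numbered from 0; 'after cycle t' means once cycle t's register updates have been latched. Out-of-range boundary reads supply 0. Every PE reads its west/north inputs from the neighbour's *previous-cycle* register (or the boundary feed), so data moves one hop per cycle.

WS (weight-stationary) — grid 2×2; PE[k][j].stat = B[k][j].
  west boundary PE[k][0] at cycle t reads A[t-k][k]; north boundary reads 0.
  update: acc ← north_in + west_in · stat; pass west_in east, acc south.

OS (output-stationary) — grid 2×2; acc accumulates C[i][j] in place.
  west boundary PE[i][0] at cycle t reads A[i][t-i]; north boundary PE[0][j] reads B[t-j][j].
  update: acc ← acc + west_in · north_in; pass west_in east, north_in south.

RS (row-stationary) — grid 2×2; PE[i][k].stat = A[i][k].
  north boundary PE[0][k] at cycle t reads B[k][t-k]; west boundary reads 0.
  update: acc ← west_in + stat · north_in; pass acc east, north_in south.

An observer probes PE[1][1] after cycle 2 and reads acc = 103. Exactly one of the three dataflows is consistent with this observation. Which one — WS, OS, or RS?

WS (2×2 grid), PE[1][1]:
  cycle 0: PE[1][1] → acc 0, east 0, south 0
  cycle 1: PE[1][1] → acc 0, east 0, south 0
  cycle 2: PE[1][1] → acc 14, east 4, south 14
OS (2×2 grid), PE[1][1]:
  cycle 0: PE[1][1] → acc 0, east 0, south 0
  cycle 1: PE[1][1] → acc 0, east 0, south 0
  cycle 2: PE[1][1] → acc 15, east 5, south 3
RS (2×2 grid), PE[1][1]:
  cycle 0: PE[1][1] → acc 0, east 0, south 0
  cycle 1: PE[1][1] → acc 0, east 0, south 0
  cycle 2: PE[1][1] → acc 103, east 103, south 9

dataflow = RS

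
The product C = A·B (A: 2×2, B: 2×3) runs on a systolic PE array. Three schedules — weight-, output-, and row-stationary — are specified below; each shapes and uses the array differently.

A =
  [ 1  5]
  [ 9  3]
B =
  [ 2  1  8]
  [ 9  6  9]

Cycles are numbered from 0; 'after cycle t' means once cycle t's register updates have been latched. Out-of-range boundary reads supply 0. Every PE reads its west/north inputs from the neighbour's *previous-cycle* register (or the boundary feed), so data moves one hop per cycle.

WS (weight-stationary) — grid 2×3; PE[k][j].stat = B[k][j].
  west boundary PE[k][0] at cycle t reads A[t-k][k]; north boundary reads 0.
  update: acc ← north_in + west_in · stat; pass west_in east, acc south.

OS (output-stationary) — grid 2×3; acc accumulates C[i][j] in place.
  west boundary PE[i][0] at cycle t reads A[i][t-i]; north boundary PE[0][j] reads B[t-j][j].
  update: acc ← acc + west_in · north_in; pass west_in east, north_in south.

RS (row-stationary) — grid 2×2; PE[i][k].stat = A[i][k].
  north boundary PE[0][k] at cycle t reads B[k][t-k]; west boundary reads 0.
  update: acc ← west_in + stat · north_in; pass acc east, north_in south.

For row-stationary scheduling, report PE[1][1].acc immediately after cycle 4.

RS (2×2). Following PE[1][1] plus its west/north inputs:
  step 0 · PE0,1: acc=0; fwd→0 fwd↓0
  step 0 · PE1,0: acc=0; fwd→0 fwd↓0
  step 0 · PE1,1: acc=0; fwd→0 fwd↓0
  step 1 · PE0,1: acc=47; fwd→47 fwd↓9
  step 1 · PE1,0: acc=18; fwd→18 fwd↓2
  step 1 · PE1,1: acc=0; fwd→0 fwd↓0
  step 2 · PE0,1: acc=31; fwd→31 fwd↓6
  step 2 · PE1,0: acc=9; fwd→9 fwd↓1
  step 2 · PE1,1: acc=45; fwd→45 fwd↓9
  step 3 · PE0,1: acc=53; fwd→53 fwd↓9
  step 3 · PE1,0: acc=72; fwd→72 fwd↓8
  step 3 · PE1,1: acc=27; fwd→27 fwd↓6
  step 4 · PE0,1: acc=0; fwd→0 fwd↓0
  step 4 · PE1,0: acc=0; fwd→0 fwd↓0
  step 4 · PE1,1: acc=99; fwd→99 fwd↓9

PE[1][1].acc = 99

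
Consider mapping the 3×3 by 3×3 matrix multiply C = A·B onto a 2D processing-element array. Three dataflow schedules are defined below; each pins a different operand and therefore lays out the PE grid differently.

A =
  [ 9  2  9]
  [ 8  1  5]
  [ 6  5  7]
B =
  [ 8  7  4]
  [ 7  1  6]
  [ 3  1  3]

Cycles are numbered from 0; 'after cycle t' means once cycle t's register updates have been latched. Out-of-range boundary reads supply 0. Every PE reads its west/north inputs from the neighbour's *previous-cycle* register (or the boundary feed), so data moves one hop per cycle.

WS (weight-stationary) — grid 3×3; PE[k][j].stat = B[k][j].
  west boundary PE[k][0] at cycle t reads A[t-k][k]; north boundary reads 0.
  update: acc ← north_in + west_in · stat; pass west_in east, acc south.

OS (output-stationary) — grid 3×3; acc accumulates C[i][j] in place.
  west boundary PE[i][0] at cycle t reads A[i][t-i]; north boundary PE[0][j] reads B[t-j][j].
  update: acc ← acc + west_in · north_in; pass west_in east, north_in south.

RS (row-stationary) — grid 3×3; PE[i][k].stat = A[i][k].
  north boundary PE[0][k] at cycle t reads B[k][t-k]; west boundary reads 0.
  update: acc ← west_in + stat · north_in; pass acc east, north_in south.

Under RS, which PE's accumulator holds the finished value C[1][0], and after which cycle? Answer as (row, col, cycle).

(row, col, cycle) = (1, 2, 3)

RS — PE[1][2] is where C[1][0] collects:
  t=0 PE[1][2]: acc=0 h=0 v=0
  t=1 PE[1][2]: acc=0 h=0 v=0
  t=2 PE[1][2]: acc=0 h=0 v=0
  t=3 PE[1][2]: acc=86 h=86 v=3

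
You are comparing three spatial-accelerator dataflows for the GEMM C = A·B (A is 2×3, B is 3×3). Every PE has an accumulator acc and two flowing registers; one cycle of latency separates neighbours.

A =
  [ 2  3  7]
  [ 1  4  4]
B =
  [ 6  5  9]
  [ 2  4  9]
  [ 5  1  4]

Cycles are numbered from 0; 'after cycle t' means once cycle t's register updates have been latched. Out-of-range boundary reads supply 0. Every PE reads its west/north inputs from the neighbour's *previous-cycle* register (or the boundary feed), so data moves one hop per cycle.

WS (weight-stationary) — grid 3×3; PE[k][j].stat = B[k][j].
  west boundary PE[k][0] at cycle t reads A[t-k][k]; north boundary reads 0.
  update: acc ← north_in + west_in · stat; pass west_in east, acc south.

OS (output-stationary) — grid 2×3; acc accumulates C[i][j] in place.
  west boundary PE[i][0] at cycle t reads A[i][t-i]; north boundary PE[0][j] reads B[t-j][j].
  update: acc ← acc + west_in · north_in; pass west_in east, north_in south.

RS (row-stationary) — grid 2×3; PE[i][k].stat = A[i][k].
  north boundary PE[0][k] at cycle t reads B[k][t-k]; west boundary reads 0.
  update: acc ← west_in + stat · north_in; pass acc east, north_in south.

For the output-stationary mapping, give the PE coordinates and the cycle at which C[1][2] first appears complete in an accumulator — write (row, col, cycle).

(row, col, cycle) = (1, 2, 5)

OS — PE[1][2] is where C[1][2] collects:
  step 0 · PE1,2: acc=0; fwd→0 fwd↓0
  step 1 · PE1,2: acc=0; fwd→0 fwd↓0
  step 2 · PE1,2: acc=0; fwd→0 fwd↓0
  step 3 · PE1,2: acc=9; fwd→1 fwd↓9
  step 4 · PE1,2: acc=45; fwd→4 fwd↓9
  step 5 · PE1,2: acc=61; fwd→4 fwd↓4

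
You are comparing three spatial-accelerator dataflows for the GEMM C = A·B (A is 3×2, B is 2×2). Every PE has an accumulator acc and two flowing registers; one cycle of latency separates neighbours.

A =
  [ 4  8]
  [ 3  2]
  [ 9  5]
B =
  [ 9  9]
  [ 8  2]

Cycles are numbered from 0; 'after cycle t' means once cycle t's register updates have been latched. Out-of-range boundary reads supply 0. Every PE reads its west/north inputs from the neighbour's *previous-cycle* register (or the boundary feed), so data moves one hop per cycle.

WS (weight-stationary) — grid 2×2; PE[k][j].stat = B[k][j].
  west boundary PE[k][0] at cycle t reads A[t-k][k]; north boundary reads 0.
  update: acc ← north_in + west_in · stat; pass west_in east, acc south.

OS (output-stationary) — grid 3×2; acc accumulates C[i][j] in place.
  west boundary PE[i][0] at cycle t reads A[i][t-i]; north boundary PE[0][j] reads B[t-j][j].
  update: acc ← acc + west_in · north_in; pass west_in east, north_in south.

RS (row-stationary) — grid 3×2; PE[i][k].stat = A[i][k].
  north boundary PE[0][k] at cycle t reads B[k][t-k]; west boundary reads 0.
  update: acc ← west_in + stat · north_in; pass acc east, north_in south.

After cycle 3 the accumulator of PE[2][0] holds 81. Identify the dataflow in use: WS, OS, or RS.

dataflow = RS

WS (2×2): PE[2][0] does not exist.
— OS: 3×2; PE[2][0] trace:
  [0] (2,0) acc=0 (h:0 v:0)
  [1] (2,0) acc=0 (h:0 v:0)
  [2] (2,0) acc=81 (h:9 v:9)
  [3] (2,0) acc=121 (h:5 v:8)
— RS: 3×2; PE[2][0] trace:
  [0] (2,0) acc=0 (h:0 v:0)
  [1] (2,0) acc=0 (h:0 v:0)
  [2] (2,0) acc=81 (h:81 v:9)
  [3] (2,0) acc=81 (h:81 v:9)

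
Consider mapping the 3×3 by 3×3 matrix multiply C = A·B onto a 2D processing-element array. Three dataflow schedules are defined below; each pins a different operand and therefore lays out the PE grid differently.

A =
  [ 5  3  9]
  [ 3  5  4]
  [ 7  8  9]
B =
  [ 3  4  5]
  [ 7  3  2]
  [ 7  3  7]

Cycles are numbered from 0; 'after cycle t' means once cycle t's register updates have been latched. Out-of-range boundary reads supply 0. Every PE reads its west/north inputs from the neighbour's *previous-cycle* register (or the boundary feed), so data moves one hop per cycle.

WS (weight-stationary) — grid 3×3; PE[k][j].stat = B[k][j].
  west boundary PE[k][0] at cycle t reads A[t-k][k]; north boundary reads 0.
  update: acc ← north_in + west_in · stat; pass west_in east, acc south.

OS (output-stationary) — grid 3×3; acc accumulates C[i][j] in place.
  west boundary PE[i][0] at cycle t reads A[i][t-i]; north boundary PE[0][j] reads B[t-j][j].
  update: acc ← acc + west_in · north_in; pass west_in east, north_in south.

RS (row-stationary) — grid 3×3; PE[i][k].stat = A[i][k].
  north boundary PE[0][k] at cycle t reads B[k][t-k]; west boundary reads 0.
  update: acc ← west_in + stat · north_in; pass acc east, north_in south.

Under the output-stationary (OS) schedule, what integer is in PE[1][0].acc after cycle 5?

PE[1][0].acc = 72

OS on a 3×3 grid — tracing PE[1][0] and its feeders:
  [0] (0,0) acc=15 (h:5 v:3)
  [0] (1,0) acc=0 (h:0 v:0)
  [1] (0,0) acc=36 (h:3 v:7)
  [1] (1,0) acc=9 (h:3 v:3)
  [2] (0,0) acc=99 (h:9 v:7)
  [2] (1,0) acc=44 (h:5 v:7)
  [3] (0,0) acc=99 (h:0 v:0)
  [3] (1,0) acc=72 (h:4 v:7)
  [4] (0,0) acc=99 (h:0 v:0)
  [4] (1,0) acc=72 (h:0 v:0)
  [5] (0,0) acc=99 (h:0 v:0)
  [5] (1,0) acc=72 (h:0 v:0)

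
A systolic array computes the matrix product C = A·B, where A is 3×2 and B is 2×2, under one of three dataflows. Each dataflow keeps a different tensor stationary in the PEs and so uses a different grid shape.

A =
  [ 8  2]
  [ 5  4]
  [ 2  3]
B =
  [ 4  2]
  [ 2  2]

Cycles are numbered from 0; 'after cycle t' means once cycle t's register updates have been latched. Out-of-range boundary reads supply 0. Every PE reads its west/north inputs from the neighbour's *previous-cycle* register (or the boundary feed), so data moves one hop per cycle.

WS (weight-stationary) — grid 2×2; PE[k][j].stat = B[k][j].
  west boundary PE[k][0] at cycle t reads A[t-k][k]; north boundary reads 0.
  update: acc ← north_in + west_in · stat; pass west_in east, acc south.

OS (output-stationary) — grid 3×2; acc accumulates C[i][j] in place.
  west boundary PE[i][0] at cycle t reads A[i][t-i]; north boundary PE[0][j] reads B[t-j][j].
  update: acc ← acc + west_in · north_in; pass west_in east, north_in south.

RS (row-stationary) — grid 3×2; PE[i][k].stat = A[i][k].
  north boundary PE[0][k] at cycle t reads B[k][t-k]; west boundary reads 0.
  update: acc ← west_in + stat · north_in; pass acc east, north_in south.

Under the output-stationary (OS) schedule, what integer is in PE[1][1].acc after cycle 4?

OS on a 3×2 grid — tracing PE[1][1] and its feeders:
  cycle 0: PE[0][1] → acc 0, east 0, south 0
  cycle 0: PE[1][0] → acc 0, east 0, south 0
  cycle 0: PE[1][1] → acc 0, east 0, south 0
  cycle 1: PE[0][1] → acc 16, east 8, south 2
  cycle 1: PE[1][0] → acc 20, east 5, south 4
  cycle 1: PE[1][1] → acc 0, east 0, south 0
  cycle 2: PE[0][1] → acc 20, east 2, south 2
  cycle 2: PE[1][0] → acc 28, east 4, south 2
  cycle 2: PE[1][1] → acc 10, east 5, south 2
  cycle 3: PE[0][1] → acc 20, east 0, south 0
  cycle 3: PE[1][0] → acc 28, east 0, south 0
  cycle 3: PE[1][1] → acc 18, east 4, south 2
  cycle 4: PE[0][1] → acc 20, east 0, south 0
  cycle 4: PE[1][0] → acc 28, east 0, south 0
  cycle 4: PE[1][1] → acc 18, east 0, south 0

PE[1][1].acc = 18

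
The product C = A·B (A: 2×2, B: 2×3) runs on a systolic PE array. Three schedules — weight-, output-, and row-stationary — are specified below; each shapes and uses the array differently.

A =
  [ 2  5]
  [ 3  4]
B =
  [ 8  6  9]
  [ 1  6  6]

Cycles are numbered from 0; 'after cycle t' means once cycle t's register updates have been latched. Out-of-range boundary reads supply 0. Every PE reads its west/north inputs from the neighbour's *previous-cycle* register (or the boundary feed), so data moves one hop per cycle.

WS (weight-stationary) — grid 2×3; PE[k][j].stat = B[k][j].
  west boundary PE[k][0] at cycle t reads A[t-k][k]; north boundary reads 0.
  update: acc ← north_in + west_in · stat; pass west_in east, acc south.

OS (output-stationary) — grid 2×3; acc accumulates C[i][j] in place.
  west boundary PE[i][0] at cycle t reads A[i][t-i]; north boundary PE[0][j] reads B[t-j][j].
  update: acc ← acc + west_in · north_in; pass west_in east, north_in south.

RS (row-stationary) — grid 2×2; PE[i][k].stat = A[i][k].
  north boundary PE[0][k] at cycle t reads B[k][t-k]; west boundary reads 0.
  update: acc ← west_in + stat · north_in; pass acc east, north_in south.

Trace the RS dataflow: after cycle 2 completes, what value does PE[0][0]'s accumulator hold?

RS 2×2: PE[0][0] cycle-by-cycle (with neighbour feeds):
  0: (0,0).acc=16  regs=<16,8>
  1: (0,0).acc=12  regs=<12,6>
  2: (0,0).acc=18  regs=<18,9>

PE[0][0].acc = 18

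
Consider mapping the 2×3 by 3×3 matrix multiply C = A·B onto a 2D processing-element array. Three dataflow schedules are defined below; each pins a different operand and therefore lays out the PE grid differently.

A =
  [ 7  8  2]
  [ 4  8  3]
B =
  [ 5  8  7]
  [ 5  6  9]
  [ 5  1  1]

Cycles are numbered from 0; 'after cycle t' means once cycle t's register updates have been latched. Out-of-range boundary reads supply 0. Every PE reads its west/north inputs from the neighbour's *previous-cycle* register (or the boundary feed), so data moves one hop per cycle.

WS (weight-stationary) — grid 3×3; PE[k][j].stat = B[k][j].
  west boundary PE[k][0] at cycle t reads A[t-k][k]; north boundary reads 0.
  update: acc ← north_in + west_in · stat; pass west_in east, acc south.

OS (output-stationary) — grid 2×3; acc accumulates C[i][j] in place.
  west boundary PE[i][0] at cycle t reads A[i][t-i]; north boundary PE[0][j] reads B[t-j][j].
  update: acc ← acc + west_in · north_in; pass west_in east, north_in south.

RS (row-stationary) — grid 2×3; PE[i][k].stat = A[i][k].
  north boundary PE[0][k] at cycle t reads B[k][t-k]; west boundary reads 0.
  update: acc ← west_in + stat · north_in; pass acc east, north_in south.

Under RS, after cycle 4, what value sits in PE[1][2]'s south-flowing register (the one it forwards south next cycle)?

register = 1

RS 2×3: PE[1][2] cycle-by-cycle (with neighbour feeds):
  after 0 — PE[0][2] acc=0, pass-E 0, pass-S 0
  after 0 — PE[1][1] acc=0, pass-E 0, pass-S 0
  after 0 — PE[1][2] acc=0, pass-E 0, pass-S 0
  after 1 — PE[0][2] acc=0, pass-E 0, pass-S 0
  after 1 — PE[1][1] acc=0, pass-E 0, pass-S 0
  after 1 — PE[1][2] acc=0, pass-E 0, pass-S 0
  after 2 — PE[0][2] acc=85, pass-E 85, pass-S 5
  after 2 — PE[1][1] acc=60, pass-E 60, pass-S 5
  after 2 — PE[1][2] acc=0, pass-E 0, pass-S 0
  after 3 — PE[0][2] acc=106, pass-E 106, pass-S 1
  after 3 — PE[1][1] acc=80, pass-E 80, pass-S 6
  after 3 — PE[1][2] acc=75, pass-E 75, pass-S 5
  after 4 — PE[0][2] acc=123, pass-E 123, pass-S 1
  after 4 — PE[1][1] acc=100, pass-E 100, pass-S 9
  after 4 — PE[1][2] acc=83, pass-E 83, pass-S 1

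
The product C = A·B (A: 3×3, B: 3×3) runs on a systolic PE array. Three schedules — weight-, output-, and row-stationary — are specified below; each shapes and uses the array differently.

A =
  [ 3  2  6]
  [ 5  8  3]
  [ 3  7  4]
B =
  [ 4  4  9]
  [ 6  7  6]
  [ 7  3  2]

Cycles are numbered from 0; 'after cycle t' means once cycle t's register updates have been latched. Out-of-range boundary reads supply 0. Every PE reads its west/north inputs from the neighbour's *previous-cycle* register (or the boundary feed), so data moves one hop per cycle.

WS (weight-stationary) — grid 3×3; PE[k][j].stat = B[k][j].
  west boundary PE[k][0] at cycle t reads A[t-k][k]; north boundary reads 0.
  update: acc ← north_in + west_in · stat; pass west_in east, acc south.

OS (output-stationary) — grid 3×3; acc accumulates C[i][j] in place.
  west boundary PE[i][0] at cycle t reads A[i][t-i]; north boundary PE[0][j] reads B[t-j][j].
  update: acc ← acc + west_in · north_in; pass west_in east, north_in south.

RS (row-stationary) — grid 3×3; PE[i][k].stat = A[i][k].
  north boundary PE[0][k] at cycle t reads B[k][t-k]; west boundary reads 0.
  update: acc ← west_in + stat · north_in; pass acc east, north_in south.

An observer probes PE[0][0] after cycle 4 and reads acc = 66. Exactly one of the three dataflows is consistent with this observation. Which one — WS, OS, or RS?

dataflow = OS

WS (3×3 grid), PE[0][0]:
  cycle 0: PE[0][0] → acc 12, east 3, south 12
  cycle 1: PE[0][0] → acc 20, east 5, south 20
  cycle 2: PE[0][0] → acc 12, east 3, south 12
  cycle 3: PE[0][0] → acc 0, east 0, south 0
  cycle 4: PE[0][0] → acc 0, east 0, south 0
OS (3×3 grid), PE[0][0]:
  cycle 0: PE[0][0] → acc 12, east 3, south 4
  cycle 1: PE[0][0] → acc 24, east 2, south 6
  cycle 2: PE[0][0] → acc 66, east 6, south 7
  cycle 3: PE[0][0] → acc 66, east 0, south 0
  cycle 4: PE[0][0] → acc 66, east 0, south 0
RS (3×3 grid), PE[0][0]:
  cycle 0: PE[0][0] → acc 12, east 12, south 4
  cycle 1: PE[0][0] → acc 12, east 12, south 4
  cycle 2: PE[0][0] → acc 27, east 27, south 9
  cycle 3: PE[0][0] → acc 0, east 0, south 0
  cycle 4: PE[0][0] → acc 0, east 0, south 0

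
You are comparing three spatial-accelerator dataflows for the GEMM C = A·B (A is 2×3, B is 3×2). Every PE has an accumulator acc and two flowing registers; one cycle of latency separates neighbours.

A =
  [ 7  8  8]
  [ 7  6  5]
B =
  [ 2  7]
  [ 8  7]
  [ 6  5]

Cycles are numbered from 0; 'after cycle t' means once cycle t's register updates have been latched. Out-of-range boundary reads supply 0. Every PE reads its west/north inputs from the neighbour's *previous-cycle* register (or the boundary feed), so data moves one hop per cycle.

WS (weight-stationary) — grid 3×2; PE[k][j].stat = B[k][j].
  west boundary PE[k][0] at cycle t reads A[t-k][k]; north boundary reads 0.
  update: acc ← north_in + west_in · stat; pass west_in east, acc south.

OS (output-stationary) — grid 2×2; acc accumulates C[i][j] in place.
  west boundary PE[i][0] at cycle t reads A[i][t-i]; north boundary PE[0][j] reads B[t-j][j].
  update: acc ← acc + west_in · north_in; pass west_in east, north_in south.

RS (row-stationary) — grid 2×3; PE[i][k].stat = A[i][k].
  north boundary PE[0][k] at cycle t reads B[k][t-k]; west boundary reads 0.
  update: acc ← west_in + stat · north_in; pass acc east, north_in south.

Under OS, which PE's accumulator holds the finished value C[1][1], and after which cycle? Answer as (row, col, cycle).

(row, col, cycle) = (1, 1, 4)

OS: C[1][1] accumulates in PE[1][1]:
  0: (1,1).acc=0  regs=<0,0>
  1: (1,1).acc=0  regs=<0,0>
  2: (1,1).acc=49  regs=<7,7>
  3: (1,1).acc=91  regs=<6,7>
  4: (1,1).acc=116  regs=<5,5>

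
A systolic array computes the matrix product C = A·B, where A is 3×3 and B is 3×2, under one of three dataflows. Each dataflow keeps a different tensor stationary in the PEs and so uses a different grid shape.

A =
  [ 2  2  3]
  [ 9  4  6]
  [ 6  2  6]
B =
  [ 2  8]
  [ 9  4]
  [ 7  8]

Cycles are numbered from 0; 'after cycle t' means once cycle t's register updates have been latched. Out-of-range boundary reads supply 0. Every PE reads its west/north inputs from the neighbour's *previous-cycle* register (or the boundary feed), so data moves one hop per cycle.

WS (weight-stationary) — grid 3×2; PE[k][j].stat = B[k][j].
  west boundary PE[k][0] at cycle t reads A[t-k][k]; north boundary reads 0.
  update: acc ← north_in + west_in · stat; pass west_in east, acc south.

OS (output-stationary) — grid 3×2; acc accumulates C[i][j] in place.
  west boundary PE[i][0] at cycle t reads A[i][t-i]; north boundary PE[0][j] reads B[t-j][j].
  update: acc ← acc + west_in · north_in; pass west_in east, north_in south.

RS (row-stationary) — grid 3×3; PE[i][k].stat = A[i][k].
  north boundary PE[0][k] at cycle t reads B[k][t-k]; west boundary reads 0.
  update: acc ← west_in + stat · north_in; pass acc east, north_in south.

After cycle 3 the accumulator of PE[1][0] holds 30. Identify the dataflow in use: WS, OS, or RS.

dataflow = WS

WS [3×2] PE[1][0] across cycles:
  0: (1,0).acc=0  regs=<0,0>
  1: (1,0).acc=22  regs=<2,22>
  2: (1,0).acc=54  regs=<4,54>
  3: (1,0).acc=30  regs=<2,30>
OS [3×2] PE[1][0] across cycles:
  0: (1,0).acc=0  regs=<0,0>
  1: (1,0).acc=18  regs=<9,2>
  2: (1,0).acc=54  regs=<4,9>
  3: (1,0).acc=96  regs=<6,7>
RS [3×3] PE[1][0] across cycles:
  0: (1,0).acc=0  regs=<0,0>
  1: (1,0).acc=18  regs=<18,2>
  2: (1,0).acc=72  regs=<72,8>
  3: (1,0).acc=0  regs=<0,0>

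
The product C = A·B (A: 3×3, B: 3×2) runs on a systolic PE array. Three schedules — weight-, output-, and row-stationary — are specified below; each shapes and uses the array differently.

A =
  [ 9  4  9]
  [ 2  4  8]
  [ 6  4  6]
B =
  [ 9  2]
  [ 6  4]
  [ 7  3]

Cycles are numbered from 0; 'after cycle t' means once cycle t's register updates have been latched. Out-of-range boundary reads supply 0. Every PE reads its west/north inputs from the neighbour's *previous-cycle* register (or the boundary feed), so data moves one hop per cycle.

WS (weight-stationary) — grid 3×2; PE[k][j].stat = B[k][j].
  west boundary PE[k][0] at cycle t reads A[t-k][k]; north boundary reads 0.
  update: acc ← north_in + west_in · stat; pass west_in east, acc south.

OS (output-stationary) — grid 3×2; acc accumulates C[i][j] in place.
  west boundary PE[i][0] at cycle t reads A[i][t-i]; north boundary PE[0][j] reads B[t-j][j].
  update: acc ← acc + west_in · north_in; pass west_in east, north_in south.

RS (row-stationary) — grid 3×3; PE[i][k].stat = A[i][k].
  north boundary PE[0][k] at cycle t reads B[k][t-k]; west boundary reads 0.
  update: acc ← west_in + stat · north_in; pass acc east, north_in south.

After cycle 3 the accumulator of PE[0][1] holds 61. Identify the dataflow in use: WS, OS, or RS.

— WS: 3×2; PE[0][1] trace:
  c0 r0c1: 0 / 0 / 0
  c1 r0c1: 18 / 9 / 18
  c2 r0c1: 4 / 2 / 4
  c3 r0c1: 12 / 6 / 12
— OS: 3×2; PE[0][1] trace:
  c0 r0c1: 0 / 0 / 0
  c1 r0c1: 18 / 9 / 2
  c2 r0c1: 34 / 4 / 4
  c3 r0c1: 61 / 9 / 3
— RS: 3×3; PE[0][1] trace:
  c0 r0c1: 0 / 0 / 0
  c1 r0c1: 105 / 105 / 6
  c2 r0c1: 34 / 34 / 4
  c3 r0c1: 0 / 0 / 0

dataflow = OS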